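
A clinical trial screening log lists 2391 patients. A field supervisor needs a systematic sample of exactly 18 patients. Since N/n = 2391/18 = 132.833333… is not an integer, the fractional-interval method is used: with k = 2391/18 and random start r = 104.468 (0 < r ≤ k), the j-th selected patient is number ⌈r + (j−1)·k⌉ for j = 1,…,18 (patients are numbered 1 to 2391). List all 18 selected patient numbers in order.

105, 238, 371, 503, 636, 769, 902, 1035, 1168, 1300, 1433, 1566, 1699, 1832, 1965, 2097, 2230, 2363

j=1: r + 0k = 104.468 → ⌈·⌉ = 105
j=2: r + 1k = 237.301333… → ⌈·⌉ = 238
j=3: r + 2k = 370.134666… → ⌈·⌉ = 371
j=4: r + 3k = 502.968 → ⌈·⌉ = 503
j=5: r + 4k = 635.801333… → ⌈·⌉ = 636
j=6: r + 5k = 768.634666… → ⌈·⌉ = 769
j=7: r + 6k = 901.468 → ⌈·⌉ = 902
j=8: r + 7k = 1034.301333… → ⌈·⌉ = 1035
j=9: r + 8k = 1167.134666… → ⌈·⌉ = 1168
j=10: r + 9k = 1299.968 → ⌈·⌉ = 1300
j=11: r + 10k = 1432.801333… → ⌈·⌉ = 1433
j=12: r + 11k = 1565.634666… → ⌈·⌉ = 1566
j=13: r + 12k = 1698.468 → ⌈·⌉ = 1699
j=14: r + 13k = 1831.301333… → ⌈·⌉ = 1832
j=15: r + 14k = 1964.134666… → ⌈·⌉ = 1965
j=16: r + 15k = 2096.968 → ⌈·⌉ = 2097
j=17: r + 16k = 2229.801333… → ⌈·⌉ = 2230
j=18: r + 17k = 2362.634666… → ⌈·⌉ = 2363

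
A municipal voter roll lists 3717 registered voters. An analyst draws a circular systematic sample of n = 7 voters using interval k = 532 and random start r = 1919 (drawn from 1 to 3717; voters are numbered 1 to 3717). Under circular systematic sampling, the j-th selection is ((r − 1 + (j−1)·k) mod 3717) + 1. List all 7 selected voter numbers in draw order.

1919, 2451, 2983, 3515, 330, 862, 1394

Selection 1: 1919
Selection 2: 1919 + 532 = 2451
Selection 3: 2451 + 532 = 2983
Selection 4: 2983 + 532 = 3515
Selection 5: 3515 + 532 = 4047 → 4047 − 3717 = 330
Selection 6: 330 + 532 = 862
Selection 7: 862 + 532 = 1394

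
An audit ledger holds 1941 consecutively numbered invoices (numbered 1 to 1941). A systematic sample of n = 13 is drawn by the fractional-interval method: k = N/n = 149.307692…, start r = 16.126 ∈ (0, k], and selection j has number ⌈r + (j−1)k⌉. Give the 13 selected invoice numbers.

17, 166, 315, 465, 614, 763, 912, 1062, 1211, 1360, 1510, 1659, 1808

j=1: r + 0k = 16.126 → ⌈·⌉ = 17
j=2: r + 1k = 165.433692… → ⌈·⌉ = 166
j=3: r + 2k = 314.741384… → ⌈·⌉ = 315
j=4: r + 3k = 464.049076… → ⌈·⌉ = 465
j=5: r + 4k = 613.356769… → ⌈·⌉ = 614
j=6: r + 5k = 762.664461… → ⌈·⌉ = 763
j=7: r + 6k = 911.972153… → ⌈·⌉ = 912
j=8: r + 7k = 1061.279846… → ⌈·⌉ = 1062
j=9: r + 8k = 1210.587538… → ⌈·⌉ = 1211
j=10: r + 9k = 1359.895230… → ⌈·⌉ = 1360
j=11: r + 10k = 1509.202923… → ⌈·⌉ = 1510
j=12: r + 11k = 1658.510615… → ⌈·⌉ = 1659
j=13: r + 12k = 1807.818307… → ⌈·⌉ = 1808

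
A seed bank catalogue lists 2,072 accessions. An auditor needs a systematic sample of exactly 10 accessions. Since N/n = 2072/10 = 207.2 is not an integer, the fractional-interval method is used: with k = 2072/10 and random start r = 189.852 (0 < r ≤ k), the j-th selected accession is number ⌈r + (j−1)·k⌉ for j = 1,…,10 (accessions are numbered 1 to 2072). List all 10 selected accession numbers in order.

j=1: r + 0k = 189.852 → ⌈·⌉ = 190
j=2: r + 1k = 397.052 → ⌈·⌉ = 398
j=3: r + 2k = 604.252 → ⌈·⌉ = 605
j=4: r + 3k = 811.452 → ⌈·⌉ = 812
j=5: r + 4k = 1018.652 → ⌈·⌉ = 1019
j=6: r + 5k = 1225.852 → ⌈·⌉ = 1226
j=7: r + 6k = 1433.052 → ⌈·⌉ = 1434
j=8: r + 7k = 1640.252 → ⌈·⌉ = 1641
j=9: r + 8k = 1847.452 → ⌈·⌉ = 1848
j=10: r + 9k = 2054.652 → ⌈·⌉ = 2055

190, 398, 605, 812, 1019, 1226, 1434, 1641, 1848, 2055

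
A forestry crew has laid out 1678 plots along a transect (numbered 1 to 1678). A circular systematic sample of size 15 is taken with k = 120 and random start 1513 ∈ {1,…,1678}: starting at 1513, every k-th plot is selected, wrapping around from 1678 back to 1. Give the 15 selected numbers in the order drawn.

1513, 1633, 75, 195, 315, 435, 555, 675, 795, 915, 1035, 1155, 1275, 1395, 1515

Selection 1: 1513
Selection 2: 1513 + 120 = 1633
Selection 3: 1633 + 120 = 1753 → 1753 − 1678 = 75
Selection 4: 75 + 120 = 195
Selection 5: 195 + 120 = 315
Selection 6: 315 + 120 = 435
Selection 7: 435 + 120 = 555
Selection 8: 555 + 120 = 675
Selection 9: 675 + 120 = 795
Selection 10: 795 + 120 = 915
Selection 11: 915 + 120 = 1035
Selection 12: 1035 + 120 = 1155
Selection 13: 1155 + 120 = 1275
Selection 14: 1275 + 120 = 1395
Selection 15: 1395 + 120 = 1515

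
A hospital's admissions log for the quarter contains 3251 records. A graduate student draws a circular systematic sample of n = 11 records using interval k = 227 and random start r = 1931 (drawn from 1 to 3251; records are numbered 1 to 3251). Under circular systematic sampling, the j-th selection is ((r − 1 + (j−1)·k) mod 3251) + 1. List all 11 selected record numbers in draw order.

1931, 2158, 2385, 2612, 2839, 3066, 42, 269, 496, 723, 950

Selection 1: 1931
Selection 2: 1931 + 227 = 2158
Selection 3: 2158 + 227 = 2385
Selection 4: 2385 + 227 = 2612
Selection 5: 2612 + 227 = 2839
Selection 6: 2839 + 227 = 3066
Selection 7: 3066 + 227 = 3293 → 3293 − 3251 = 42
Selection 8: 42 + 227 = 269
Selection 9: 269 + 227 = 496
Selection 10: 496 + 227 = 723
Selection 11: 723 + 227 = 950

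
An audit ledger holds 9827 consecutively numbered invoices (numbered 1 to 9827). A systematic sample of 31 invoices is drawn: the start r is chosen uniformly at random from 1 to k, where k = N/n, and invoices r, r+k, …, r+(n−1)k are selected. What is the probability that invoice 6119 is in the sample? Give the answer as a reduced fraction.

k = 9827/31 = 317.
Invoice 6119 is selected iff r ≡ 6119 (mod 317); exactly one such r in {1,…,317}.
Inclusion probability = 1/317.

1/317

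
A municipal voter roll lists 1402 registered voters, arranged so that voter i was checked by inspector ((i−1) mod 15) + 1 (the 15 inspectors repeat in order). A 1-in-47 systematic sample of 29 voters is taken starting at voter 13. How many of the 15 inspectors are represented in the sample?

15

Consecutive selections differ by k = 47, so their inspector numbers differ by 47 mod 15 = 2.
gcd(47, 15) = 1, so the sample visits 15/1 = 15 distinct residues mod 15.
Start 13 is inspector 13; the inspectors hit are 1, 2, 3, 4, 5, 6, 7, 8, 9, 10, 11, 12, 13, 14, 15.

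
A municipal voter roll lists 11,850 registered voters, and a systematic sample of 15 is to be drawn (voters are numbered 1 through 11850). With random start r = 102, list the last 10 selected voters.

4052, 4842, 5632, 6422, 7212, 8002, 8792, 9582, 10372, 11162

k = N/n = 11850/15 = 790
6th selection = 102 + 5×790 = 4052
7th: 4052 + 790 = 4842
8th: 4842 + 790 = 5632
9th: 5632 + 790 = 6422
10th: 6422 + 790 = 7212
11th: 7212 + 790 = 8002
12th: 8002 + 790 = 8792
13th: 8792 + 790 = 9582
14th: 9582 + 790 = 10372
15th: 10372 + 790 = 11162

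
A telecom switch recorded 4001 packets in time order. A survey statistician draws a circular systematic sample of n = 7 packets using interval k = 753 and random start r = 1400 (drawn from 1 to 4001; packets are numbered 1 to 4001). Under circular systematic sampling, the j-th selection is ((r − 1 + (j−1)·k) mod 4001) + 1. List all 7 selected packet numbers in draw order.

Selection 1: 1400
Selection 2: 1400 + 753 = 2153
Selection 3: 2153 + 753 = 2906
Selection 4: 2906 + 753 = 3659
Selection 5: 3659 + 753 = 4412 → 4412 − 4001 = 411
Selection 6: 411 + 753 = 1164
Selection 7: 1164 + 753 = 1917

1400, 2153, 2906, 3659, 411, 1164, 1917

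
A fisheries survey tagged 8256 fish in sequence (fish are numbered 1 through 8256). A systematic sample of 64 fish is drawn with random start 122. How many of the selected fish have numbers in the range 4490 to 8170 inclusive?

k = 8256/64 = 129
First selection ≥ 4490: 122 + ⌈(4490−122)/129⌉·129 = 122 + 34×129 = 4508
Last selection ≤ 8170: 122 + ⌊(8170−122)/129⌋·129 = 122 + 62×129 = 8120
Count = 62 − 34 + 1 = 29

29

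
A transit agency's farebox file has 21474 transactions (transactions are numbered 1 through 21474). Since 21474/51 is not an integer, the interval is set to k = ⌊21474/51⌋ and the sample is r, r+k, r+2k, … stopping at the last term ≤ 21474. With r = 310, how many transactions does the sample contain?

k = ⌊21474/51⌋ = 421
Achieved size = ⌊(21474 − 310)/421⌋ + 1 = ⌊21164/421⌋ + 1 = 50 + 1 = 51
(last selection: 310 + 50×421 = 21360 ≤ 21474; next would be 21781 > 21474)

51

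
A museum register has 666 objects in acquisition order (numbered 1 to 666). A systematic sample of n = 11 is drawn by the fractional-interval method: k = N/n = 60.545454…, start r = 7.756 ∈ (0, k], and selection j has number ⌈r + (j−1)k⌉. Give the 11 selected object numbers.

8, 69, 129, 190, 250, 311, 372, 432, 493, 553, 614

j=1: r + 0k = 7.756 → ⌈·⌉ = 8
j=2: r + 1k = 68.301454… → ⌈·⌉ = 69
j=3: r + 2k = 128.846909… → ⌈·⌉ = 129
j=4: r + 3k = 189.392363… → ⌈·⌉ = 190
j=5: r + 4k = 249.937818… → ⌈·⌉ = 250
j=6: r + 5k = 310.483272… → ⌈·⌉ = 311
j=7: r + 6k = 371.028727… → ⌈·⌉ = 372
j=8: r + 7k = 431.574181… → ⌈·⌉ = 432
j=9: r + 8k = 492.119636… → ⌈·⌉ = 493
j=10: r + 9k = 552.665090… → ⌈·⌉ = 553
j=11: r + 10k = 613.210545… → ⌈·⌉ = 614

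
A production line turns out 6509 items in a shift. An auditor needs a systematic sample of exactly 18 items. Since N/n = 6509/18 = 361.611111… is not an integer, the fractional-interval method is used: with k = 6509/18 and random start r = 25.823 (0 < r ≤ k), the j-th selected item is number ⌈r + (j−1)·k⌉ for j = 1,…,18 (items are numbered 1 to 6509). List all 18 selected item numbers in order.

26, 388, 750, 1111, 1473, 1834, 2196, 2558, 2919, 3281, 3642, 4004, 4366, 4727, 5089, 5450, 5812, 6174

j=1: r + 0k = 25.823 → ⌈·⌉ = 26
j=2: r + 1k = 387.434111… → ⌈·⌉ = 388
j=3: r + 2k = 749.045222… → ⌈·⌉ = 750
j=4: r + 3k = 1110.656333… → ⌈·⌉ = 1111
j=5: r + 4k = 1472.267444… → ⌈·⌉ = 1473
j=6: r + 5k = 1833.878555… → ⌈·⌉ = 1834
j=7: r + 6k = 2195.489666… → ⌈·⌉ = 2196
j=8: r + 7k = 2557.100777… → ⌈·⌉ = 2558
j=9: r + 8k = 2918.711888… → ⌈·⌉ = 2919
j=10: r + 9k = 3280.323 → ⌈·⌉ = 3281
j=11: r + 10k = 3641.934111… → ⌈·⌉ = 3642
j=12: r + 11k = 4003.545222… → ⌈·⌉ = 4004
j=13: r + 12k = 4365.156333… → ⌈·⌉ = 4366
j=14: r + 13k = 4726.767444… → ⌈·⌉ = 4727
j=15: r + 14k = 5088.378555… → ⌈·⌉ = 5089
j=16: r + 15k = 5449.989666… → ⌈·⌉ = 5450
j=17: r + 16k = 5811.600777… → ⌈·⌉ = 5812
j=18: r + 17k = 6173.211888… → ⌈·⌉ = 6174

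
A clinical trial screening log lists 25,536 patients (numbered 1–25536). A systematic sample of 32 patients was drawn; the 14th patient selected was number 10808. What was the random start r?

k = 25536/32 = 798
r = 10808 − (14−1)×798 = 10808 − 10374 = 434

434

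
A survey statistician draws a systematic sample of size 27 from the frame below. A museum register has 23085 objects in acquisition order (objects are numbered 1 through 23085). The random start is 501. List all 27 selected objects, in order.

501, 1356, 2211, 3066, 3921, 4776, 5631, 6486, 7341, 8196, 9051, 9906, 10761, 11616, 12471, 13326, 14181, 15036, 15891, 16746, 17601, 18456, 19311, 20166, 21021, 21876, 22731

k = N/n = 23085/27 = 855
object 1: 501
object 2: 501 + 855 = 1356
object 3: 1356 + 855 = 2211
object 4: 2211 + 855 = 3066
object 5: 3066 + 855 = 3921
object 6: 3921 + 855 = 4776
object 7: 4776 + 855 = 5631
object 8: 5631 + 855 = 6486
object 9: 6486 + 855 = 7341
object 10: 7341 + 855 = 8196
object 11: 8196 + 855 = 9051
object 12: 9051 + 855 = 9906
object 13: 9906 + 855 = 10761
object 14: 10761 + 855 = 11616
object 15: 11616 + 855 = 12471
object 16: 12471 + 855 = 13326
object 17: 13326 + 855 = 14181
object 18: 14181 + 855 = 15036
object 19: 15036 + 855 = 15891
object 20: 15891 + 855 = 16746
object 21: 16746 + 855 = 17601
object 22: 17601 + 855 = 18456
object 23: 18456 + 855 = 19311
object 24: 19311 + 855 = 20166
object 25: 20166 + 855 = 21021
object 26: 21021 + 855 = 21876
object 27: 21876 + 855 = 22731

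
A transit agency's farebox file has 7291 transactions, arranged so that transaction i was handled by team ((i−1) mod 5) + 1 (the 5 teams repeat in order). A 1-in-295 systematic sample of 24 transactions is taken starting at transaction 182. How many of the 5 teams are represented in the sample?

Consecutive selections differ by k = 295, so their team numbers differ by 295 mod 5 = 0.
gcd(295, 5) = 5, so the sample visits 5/5 = 1 distinct residues mod 5.
Start 182 is team 2; the teams hit are 2.

1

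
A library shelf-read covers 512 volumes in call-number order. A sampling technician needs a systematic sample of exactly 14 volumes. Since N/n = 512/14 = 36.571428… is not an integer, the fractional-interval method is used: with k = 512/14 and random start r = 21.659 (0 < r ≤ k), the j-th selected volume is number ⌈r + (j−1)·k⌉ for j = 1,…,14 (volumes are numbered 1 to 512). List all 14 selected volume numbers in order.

j=1: r + 0k = 21.659 → ⌈·⌉ = 22
j=2: r + 1k = 58.230428… → ⌈·⌉ = 59
j=3: r + 2k = 94.801857… → ⌈·⌉ = 95
j=4: r + 3k = 131.373285… → ⌈·⌉ = 132
j=5: r + 4k = 167.944714… → ⌈·⌉ = 168
j=6: r + 5k = 204.516142… → ⌈·⌉ = 205
j=7: r + 6k = 241.087571… → ⌈·⌉ = 242
j=8: r + 7k = 277.659 → ⌈·⌉ = 278
j=9: r + 8k = 314.230428… → ⌈·⌉ = 315
j=10: r + 9k = 350.801857… → ⌈·⌉ = 351
j=11: r + 10k = 387.373285… → ⌈·⌉ = 388
j=12: r + 11k = 423.944714… → ⌈·⌉ = 424
j=13: r + 12k = 460.516142… → ⌈·⌉ = 461
j=14: r + 13k = 497.087571… → ⌈·⌉ = 498

22, 59, 95, 132, 168, 205, 242, 278, 315, 351, 388, 424, 461, 498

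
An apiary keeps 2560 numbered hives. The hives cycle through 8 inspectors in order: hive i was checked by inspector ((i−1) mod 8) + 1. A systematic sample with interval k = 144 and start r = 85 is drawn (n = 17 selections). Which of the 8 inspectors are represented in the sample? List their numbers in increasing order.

5

Consecutive selections differ by k = 144, so their inspector numbers differ by 144 mod 8 = 0.
gcd(144, 8) = 8, so the sample visits 8/8 = 1 distinct residues mod 8.
Start 85 is inspector 5; the inspectors hit are 5.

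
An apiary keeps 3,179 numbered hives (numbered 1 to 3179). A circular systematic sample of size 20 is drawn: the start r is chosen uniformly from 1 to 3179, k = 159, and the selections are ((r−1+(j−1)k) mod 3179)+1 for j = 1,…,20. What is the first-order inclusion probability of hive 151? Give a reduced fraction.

For each position j, as r ranges over 1…3179 the j-th selection hits every hive exactly once, so hive 151 is selected for exactly 20 of the 3179 starts.
Inclusion probability = 20/3179.

20/3179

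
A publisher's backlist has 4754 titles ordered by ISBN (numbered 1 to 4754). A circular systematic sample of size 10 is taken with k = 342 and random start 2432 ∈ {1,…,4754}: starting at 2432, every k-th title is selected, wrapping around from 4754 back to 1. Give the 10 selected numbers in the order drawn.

Selection 1: 2432
Selection 2: 2432 + 342 = 2774
Selection 3: 2774 + 342 = 3116
Selection 4: 3116 + 342 = 3458
Selection 5: 3458 + 342 = 3800
Selection 6: 3800 + 342 = 4142
Selection 7: 4142 + 342 = 4484
Selection 8: 4484 + 342 = 4826 → 4826 − 4754 = 72
Selection 9: 72 + 342 = 414
Selection 10: 414 + 342 = 756

2432, 2774, 3116, 3458, 3800, 4142, 4484, 72, 414, 756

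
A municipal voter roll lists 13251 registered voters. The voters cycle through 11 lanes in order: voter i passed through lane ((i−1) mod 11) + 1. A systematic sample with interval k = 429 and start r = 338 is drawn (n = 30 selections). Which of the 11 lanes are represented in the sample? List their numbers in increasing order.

8

Consecutive selections differ by k = 429, so their lane numbers differ by 429 mod 11 = 0.
gcd(429, 11) = 11, so the sample visits 11/11 = 1 distinct residues mod 11.
Start 338 is lane 8; the lanes hit are 8.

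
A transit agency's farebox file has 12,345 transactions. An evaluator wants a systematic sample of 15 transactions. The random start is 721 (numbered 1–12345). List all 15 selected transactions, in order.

k = N/n = 12345/15 = 823
transaction 1: 721
transaction 2: 721 + 823 = 1544
transaction 3: 1544 + 823 = 2367
transaction 4: 2367 + 823 = 3190
transaction 5: 3190 + 823 = 4013
transaction 6: 4013 + 823 = 4836
transaction 7: 4836 + 823 = 5659
transaction 8: 5659 + 823 = 6482
transaction 9: 6482 + 823 = 7305
transaction 10: 7305 + 823 = 8128
transaction 11: 8128 + 823 = 8951
transaction 12: 8951 + 823 = 9774
transaction 13: 9774 + 823 = 10597
transaction 14: 10597 + 823 = 11420
transaction 15: 11420 + 823 = 12243

721, 1544, 2367, 3190, 4013, 4836, 5659, 6482, 7305, 8128, 8951, 9774, 10597, 11420, 12243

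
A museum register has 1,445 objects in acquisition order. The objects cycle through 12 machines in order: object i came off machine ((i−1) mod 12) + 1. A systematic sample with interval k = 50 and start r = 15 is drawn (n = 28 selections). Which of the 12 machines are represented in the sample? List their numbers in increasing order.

1, 3, 5, 7, 9, 11

Consecutive selections differ by k = 50, so their machine numbers differ by 50 mod 12 = 2.
gcd(50, 12) = 2, so the sample visits 12/2 = 6 distinct residues mod 12.
Start 15 is machine 3; the machines hit are 1, 3, 5, 7, 9, 11.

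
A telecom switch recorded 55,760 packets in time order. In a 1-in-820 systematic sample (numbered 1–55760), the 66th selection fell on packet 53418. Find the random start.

k = 820
r = 53418 − (66−1)×820 = 53418 − 53300 = 118

118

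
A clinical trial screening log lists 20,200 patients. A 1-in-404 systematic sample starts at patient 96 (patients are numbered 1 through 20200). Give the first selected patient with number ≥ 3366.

k = 404
Steps past start: ⌈(3366 − 96)/404⌉ = ⌈3270/404⌉ = 9
Selected patient: 96 + 9×404 = 3732

3732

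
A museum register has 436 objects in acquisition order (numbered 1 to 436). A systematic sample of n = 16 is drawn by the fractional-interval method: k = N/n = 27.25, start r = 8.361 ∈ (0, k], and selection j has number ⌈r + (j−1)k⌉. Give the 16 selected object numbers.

9, 36, 63, 91, 118, 145, 172, 200, 227, 254, 281, 309, 336, 363, 390, 418

j=1: r + 0k = 8.361 → ⌈·⌉ = 9
j=2: r + 1k = 35.611 → ⌈·⌉ = 36
j=3: r + 2k = 62.861 → ⌈·⌉ = 63
j=4: r + 3k = 90.111 → ⌈·⌉ = 91
j=5: r + 4k = 117.361 → ⌈·⌉ = 118
j=6: r + 5k = 144.611 → ⌈·⌉ = 145
j=7: r + 6k = 171.861 → ⌈·⌉ = 172
j=8: r + 7k = 199.111 → ⌈·⌉ = 200
j=9: r + 8k = 226.361 → ⌈·⌉ = 227
j=10: r + 9k = 253.611 → ⌈·⌉ = 254
j=11: r + 10k = 280.861 → ⌈·⌉ = 281
j=12: r + 11k = 308.111 → ⌈·⌉ = 309
j=13: r + 12k = 335.361 → ⌈·⌉ = 336
j=14: r + 13k = 362.611 → ⌈·⌉ = 363
j=15: r + 14k = 389.861 → ⌈·⌉ = 390
j=16: r + 15k = 417.111 → ⌈·⌉ = 418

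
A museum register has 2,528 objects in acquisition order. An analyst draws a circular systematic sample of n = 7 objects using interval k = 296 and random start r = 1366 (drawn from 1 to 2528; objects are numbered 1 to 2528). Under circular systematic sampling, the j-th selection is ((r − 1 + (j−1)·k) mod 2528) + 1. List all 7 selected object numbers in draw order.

1366, 1662, 1958, 2254, 22, 318, 614

Selection 1: 1366
Selection 2: 1366 + 296 = 1662
Selection 3: 1662 + 296 = 1958
Selection 4: 1958 + 296 = 2254
Selection 5: 2254 + 296 = 2550 → 2550 − 2528 = 22
Selection 6: 22 + 296 = 318
Selection 7: 318 + 296 = 614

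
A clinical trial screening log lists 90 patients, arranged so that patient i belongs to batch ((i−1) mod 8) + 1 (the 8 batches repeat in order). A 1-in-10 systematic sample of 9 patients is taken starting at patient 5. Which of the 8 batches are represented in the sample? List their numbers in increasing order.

1, 3, 5, 7

Consecutive selections differ by k = 10, so their batch numbers differ by 10 mod 8 = 2.
gcd(10, 8) = 2, so the sample visits 8/2 = 4 distinct residues mod 8.
Start 5 is batch 5; the batches hit are 1, 3, 5, 7.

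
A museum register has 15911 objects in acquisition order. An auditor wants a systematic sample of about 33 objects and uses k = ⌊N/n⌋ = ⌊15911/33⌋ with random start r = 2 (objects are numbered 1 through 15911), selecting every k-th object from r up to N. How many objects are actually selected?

34

k = ⌊15911/33⌋ = 482
Achieved size = ⌊(15911 − 2)/482⌋ + 1 = ⌊15909/482⌋ + 1 = 33 + 1 = 34
(last selection: 2 + 33×482 = 15908 ≤ 15911; next would be 16390 > 15911)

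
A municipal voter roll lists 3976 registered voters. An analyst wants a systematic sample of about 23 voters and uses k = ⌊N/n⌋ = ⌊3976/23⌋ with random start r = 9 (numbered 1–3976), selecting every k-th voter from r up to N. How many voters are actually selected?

k = ⌊3976/23⌋ = 172
Achieved size = ⌊(3976 − 9)/172⌋ + 1 = ⌊3967/172⌋ + 1 = 23 + 1 = 24
(last selection: 9 + 23×172 = 3965 ≤ 3976; next would be 4137 > 3976)

24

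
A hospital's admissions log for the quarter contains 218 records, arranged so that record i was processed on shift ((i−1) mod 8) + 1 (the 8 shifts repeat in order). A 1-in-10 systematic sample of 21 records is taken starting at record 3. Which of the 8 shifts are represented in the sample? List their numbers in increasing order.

1, 3, 5, 7

Consecutive selections differ by k = 10, so their shift numbers differ by 10 mod 8 = 2.
gcd(10, 8) = 2, so the sample visits 8/2 = 4 distinct residues mod 8.
Start 3 is shift 3; the shifts hit are 1, 3, 5, 7.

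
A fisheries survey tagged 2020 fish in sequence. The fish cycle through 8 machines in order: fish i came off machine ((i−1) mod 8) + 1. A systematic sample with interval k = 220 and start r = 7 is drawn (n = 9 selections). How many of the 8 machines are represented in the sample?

2

Consecutive selections differ by k = 220, so their machine numbers differ by 220 mod 8 = 4.
gcd(220, 8) = 4, so the sample visits 8/4 = 2 distinct residues mod 8.
Start 7 is machine 7; the machines hit are 3, 7.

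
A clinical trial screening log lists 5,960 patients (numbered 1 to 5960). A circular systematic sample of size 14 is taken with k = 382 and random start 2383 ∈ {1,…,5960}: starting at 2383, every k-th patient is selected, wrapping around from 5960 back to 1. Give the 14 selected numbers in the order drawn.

2383, 2765, 3147, 3529, 3911, 4293, 4675, 5057, 5439, 5821, 243, 625, 1007, 1389

Selection 1: 2383
Selection 2: 2383 + 382 = 2765
Selection 3: 2765 + 382 = 3147
Selection 4: 3147 + 382 = 3529
Selection 5: 3529 + 382 = 3911
Selection 6: 3911 + 382 = 4293
Selection 7: 4293 + 382 = 4675
Selection 8: 4675 + 382 = 5057
Selection 9: 5057 + 382 = 5439
Selection 10: 5439 + 382 = 5821
Selection 11: 5821 + 382 = 6203 → 6203 − 5960 = 243
Selection 12: 243 + 382 = 625
Selection 13: 625 + 382 = 1007
Selection 14: 1007 + 382 = 1389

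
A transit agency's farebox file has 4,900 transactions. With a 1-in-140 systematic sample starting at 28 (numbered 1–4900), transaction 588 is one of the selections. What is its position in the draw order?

5

k = 140
position = (588 − 28)/140 + 1 = 560/140 + 1 = 4 + 1 = 5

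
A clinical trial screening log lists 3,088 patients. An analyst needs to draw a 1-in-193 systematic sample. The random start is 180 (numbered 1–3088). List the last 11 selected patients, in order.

1145, 1338, 1531, 1724, 1917, 2110, 2303, 2496, 2689, 2882, 3075

6th selection = 180 + 5×193 = 1145
7th: 1145 + 193 = 1338
8th: 1338 + 193 = 1531
9th: 1531 + 193 = 1724
10th: 1724 + 193 = 1917
11th: 1917 + 193 = 2110
12th: 2110 + 193 = 2303
13th: 2303 + 193 = 2496
14th: 2496 + 193 = 2689
15th: 2689 + 193 = 2882
16th: 2882 + 193 = 3075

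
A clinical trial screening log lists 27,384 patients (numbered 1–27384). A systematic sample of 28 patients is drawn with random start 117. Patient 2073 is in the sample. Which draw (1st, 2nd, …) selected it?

k = 27384/28 = 978
position = (2073 − 117)/978 + 1 = 1956/978 + 1 = 2 + 1 = 3

3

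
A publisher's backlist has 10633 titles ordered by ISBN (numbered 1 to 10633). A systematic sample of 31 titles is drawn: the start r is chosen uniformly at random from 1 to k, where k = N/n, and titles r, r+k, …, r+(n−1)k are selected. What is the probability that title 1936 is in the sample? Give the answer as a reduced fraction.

1/343

k = 10633/31 = 343.
Title 1936 is selected iff r ≡ 1936 (mod 343); exactly one such r in {1,…,343}.
Inclusion probability = 1/343.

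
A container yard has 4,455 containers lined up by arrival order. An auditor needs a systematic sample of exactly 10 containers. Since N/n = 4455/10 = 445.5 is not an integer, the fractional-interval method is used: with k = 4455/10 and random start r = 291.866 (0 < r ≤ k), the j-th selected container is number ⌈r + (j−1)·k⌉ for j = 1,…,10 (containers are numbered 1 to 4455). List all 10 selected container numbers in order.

j=1: r + 0k = 291.866 → ⌈·⌉ = 292
j=2: r + 1k = 737.366 → ⌈·⌉ = 738
j=3: r + 2k = 1182.866 → ⌈·⌉ = 1183
j=4: r + 3k = 1628.366 → ⌈·⌉ = 1629
j=5: r + 4k = 2073.866 → ⌈·⌉ = 2074
j=6: r + 5k = 2519.366 → ⌈·⌉ = 2520
j=7: r + 6k = 2964.866 → ⌈·⌉ = 2965
j=8: r + 7k = 3410.366 → ⌈·⌉ = 3411
j=9: r + 8k = 3855.866 → ⌈·⌉ = 3856
j=10: r + 9k = 4301.366 → ⌈·⌉ = 4302

292, 738, 1183, 1629, 2074, 2520, 2965, 3411, 3856, 4302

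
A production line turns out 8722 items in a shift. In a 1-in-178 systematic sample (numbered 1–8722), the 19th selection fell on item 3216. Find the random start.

12

k = 178
r = 3216 − (19−1)×178 = 3216 − 3204 = 12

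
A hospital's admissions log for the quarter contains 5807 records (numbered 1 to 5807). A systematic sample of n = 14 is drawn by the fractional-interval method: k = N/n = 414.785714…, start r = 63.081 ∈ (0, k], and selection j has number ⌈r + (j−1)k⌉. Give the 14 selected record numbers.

j=1: r + 0k = 63.081 → ⌈·⌉ = 64
j=2: r + 1k = 477.866714… → ⌈·⌉ = 478
j=3: r + 2k = 892.652428… → ⌈·⌉ = 893
j=4: r + 3k = 1307.438142… → ⌈·⌉ = 1308
j=5: r + 4k = 1722.223857… → ⌈·⌉ = 1723
j=6: r + 5k = 2137.009571… → ⌈·⌉ = 2138
j=7: r + 6k = 2551.795285… → ⌈·⌉ = 2552
j=8: r + 7k = 2966.581 → ⌈·⌉ = 2967
j=9: r + 8k = 3381.366714… → ⌈·⌉ = 3382
j=10: r + 9k = 3796.152428… → ⌈·⌉ = 3797
j=11: r + 10k = 4210.938142… → ⌈·⌉ = 4211
j=12: r + 11k = 4625.723857… → ⌈·⌉ = 4626
j=13: r + 12k = 5040.509571… → ⌈·⌉ = 5041
j=14: r + 13k = 5455.295285… → ⌈·⌉ = 5456

64, 478, 893, 1308, 1723, 2138, 2552, 2967, 3382, 3797, 4211, 4626, 5041, 5456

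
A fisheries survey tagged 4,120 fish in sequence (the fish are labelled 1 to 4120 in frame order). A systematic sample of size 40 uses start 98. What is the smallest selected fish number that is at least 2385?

2467

k = 4120/40 = 103
Steps past start: ⌈(2385 − 98)/103⌉ = ⌈2287/103⌉ = 23
Selected fish: 98 + 23×103 = 2467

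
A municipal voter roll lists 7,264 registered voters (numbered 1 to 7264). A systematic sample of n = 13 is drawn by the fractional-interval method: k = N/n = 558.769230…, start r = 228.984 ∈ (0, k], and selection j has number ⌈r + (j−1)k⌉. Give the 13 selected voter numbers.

j=1: r + 0k = 228.984 → ⌈·⌉ = 229
j=2: r + 1k = 787.753230… → ⌈·⌉ = 788
j=3: r + 2k = 1346.522461… → ⌈·⌉ = 1347
j=4: r + 3k = 1905.291692… → ⌈·⌉ = 1906
j=5: r + 4k = 2464.060923… → ⌈·⌉ = 2465
j=6: r + 5k = 3022.830153… → ⌈·⌉ = 3023
j=7: r + 6k = 3581.599384… → ⌈·⌉ = 3582
j=8: r + 7k = 4140.368615… → ⌈·⌉ = 4141
j=9: r + 8k = 4699.137846… → ⌈·⌉ = 4700
j=10: r + 9k = 5257.907076… → ⌈·⌉ = 5258
j=11: r + 10k = 5816.676307… → ⌈·⌉ = 5817
j=12: r + 11k = 6375.445538… → ⌈·⌉ = 6376
j=13: r + 12k = 6934.214769… → ⌈·⌉ = 6935

229, 788, 1347, 1906, 2465, 3023, 3582, 4141, 4700, 5258, 5817, 6376, 6935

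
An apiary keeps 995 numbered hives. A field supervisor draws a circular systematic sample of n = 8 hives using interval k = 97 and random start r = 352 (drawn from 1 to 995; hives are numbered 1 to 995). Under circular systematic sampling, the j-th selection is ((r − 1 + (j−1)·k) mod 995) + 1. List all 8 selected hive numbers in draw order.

Selection 1: 352
Selection 2: 352 + 97 = 449
Selection 3: 449 + 97 = 546
Selection 4: 546 + 97 = 643
Selection 5: 643 + 97 = 740
Selection 6: 740 + 97 = 837
Selection 7: 837 + 97 = 934
Selection 8: 934 + 97 = 1031 → 1031 − 995 = 36

352, 449, 546, 643, 740, 837, 934, 36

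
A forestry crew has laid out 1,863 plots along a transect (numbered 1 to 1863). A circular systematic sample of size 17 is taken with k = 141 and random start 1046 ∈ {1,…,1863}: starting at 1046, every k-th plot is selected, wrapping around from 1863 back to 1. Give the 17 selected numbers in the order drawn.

1046, 1187, 1328, 1469, 1610, 1751, 29, 170, 311, 452, 593, 734, 875, 1016, 1157, 1298, 1439

Selection 1: 1046
Selection 2: 1046 + 141 = 1187
Selection 3: 1187 + 141 = 1328
Selection 4: 1328 + 141 = 1469
Selection 5: 1469 + 141 = 1610
Selection 6: 1610 + 141 = 1751
Selection 7: 1751 + 141 = 1892 → 1892 − 1863 = 29
Selection 8: 29 + 141 = 170
Selection 9: 170 + 141 = 311
Selection 10: 311 + 141 = 452
Selection 11: 452 + 141 = 593
Selection 12: 593 + 141 = 734
Selection 13: 734 + 141 = 875
Selection 14: 875 + 141 = 1016
Selection 15: 1016 + 141 = 1157
Selection 16: 1157 + 141 = 1298
Selection 17: 1298 + 141 = 1439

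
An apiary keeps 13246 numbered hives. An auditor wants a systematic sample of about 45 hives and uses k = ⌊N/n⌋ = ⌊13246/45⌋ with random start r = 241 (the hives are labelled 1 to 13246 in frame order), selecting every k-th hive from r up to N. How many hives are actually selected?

45

k = ⌊13246/45⌋ = 294
Achieved size = ⌊(13246 − 241)/294⌋ + 1 = ⌊13005/294⌋ + 1 = 44 + 1 = 45
(last selection: 241 + 44×294 = 13177 ≤ 13246; next would be 13471 > 13246)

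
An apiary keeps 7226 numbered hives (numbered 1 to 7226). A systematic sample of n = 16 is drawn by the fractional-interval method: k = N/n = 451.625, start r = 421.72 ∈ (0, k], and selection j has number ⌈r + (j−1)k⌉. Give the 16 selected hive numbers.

j=1: r + 0k = 421.72 → ⌈·⌉ = 422
j=2: r + 1k = 873.345 → ⌈·⌉ = 874
j=3: r + 2k = 1324.97 → ⌈·⌉ = 1325
j=4: r + 3k = 1776.595 → ⌈·⌉ = 1777
j=5: r + 4k = 2228.22 → ⌈·⌉ = 2229
j=6: r + 5k = 2679.845 → ⌈·⌉ = 2680
j=7: r + 6k = 3131.47 → ⌈·⌉ = 3132
j=8: r + 7k = 3583.095 → ⌈·⌉ = 3584
j=9: r + 8k = 4034.72 → ⌈·⌉ = 4035
j=10: r + 9k = 4486.345 → ⌈·⌉ = 4487
j=11: r + 10k = 4937.97 → ⌈·⌉ = 4938
j=12: r + 11k = 5389.595 → ⌈·⌉ = 5390
j=13: r + 12k = 5841.22 → ⌈·⌉ = 5842
j=14: r + 13k = 6292.845 → ⌈·⌉ = 6293
j=15: r + 14k = 6744.47 → ⌈·⌉ = 6745
j=16: r + 15k = 7196.095 → ⌈·⌉ = 7197

422, 874, 1325, 1777, 2229, 2680, 3132, 3584, 4035, 4487, 4938, 5390, 5842, 6293, 6745, 7197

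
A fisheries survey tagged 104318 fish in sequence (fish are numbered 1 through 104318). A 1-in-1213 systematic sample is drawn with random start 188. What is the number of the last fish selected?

k = 1213
86th selection = r + (86−1)·k = 188 + 85×1213 = 188 + 103105 = 103293

103293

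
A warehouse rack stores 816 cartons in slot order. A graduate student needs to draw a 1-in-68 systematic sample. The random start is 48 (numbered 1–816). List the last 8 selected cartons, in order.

320, 388, 456, 524, 592, 660, 728, 796

5th selection = 48 + 4×68 = 320
6th: 320 + 68 = 388
7th: 388 + 68 = 456
8th: 456 + 68 = 524
9th: 524 + 68 = 592
10th: 592 + 68 = 660
11th: 660 + 68 = 728
12th: 728 + 68 = 796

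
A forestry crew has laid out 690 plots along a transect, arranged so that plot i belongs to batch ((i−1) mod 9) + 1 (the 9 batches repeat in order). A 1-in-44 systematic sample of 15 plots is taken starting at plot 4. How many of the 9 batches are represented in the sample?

9

Consecutive selections differ by k = 44, so their batch numbers differ by 44 mod 9 = 8.
gcd(44, 9) = 1, so the sample visits 9/1 = 9 distinct residues mod 9.
Start 4 is batch 4; the batches hit are 1, 2, 3, 4, 5, 6, 7, 8, 9.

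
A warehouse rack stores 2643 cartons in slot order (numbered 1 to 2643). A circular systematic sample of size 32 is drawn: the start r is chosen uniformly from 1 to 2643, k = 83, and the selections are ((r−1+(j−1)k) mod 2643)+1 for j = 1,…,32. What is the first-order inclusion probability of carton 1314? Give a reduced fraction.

32/2643

For each position j, as r ranges over 1…2643 the j-th selection hits every carton exactly once, so carton 1314 is selected for exactly 32 of the 2643 starts.
Inclusion probability = 32/2643.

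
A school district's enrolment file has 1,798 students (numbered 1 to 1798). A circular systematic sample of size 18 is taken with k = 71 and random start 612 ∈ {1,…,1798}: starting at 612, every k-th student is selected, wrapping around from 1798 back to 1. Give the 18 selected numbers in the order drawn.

Selection 1: 612
Selection 2: 612 + 71 = 683
Selection 3: 683 + 71 = 754
Selection 4: 754 + 71 = 825
Selection 5: 825 + 71 = 896
Selection 6: 896 + 71 = 967
Selection 7: 967 + 71 = 1038
Selection 8: 1038 + 71 = 1109
Selection 9: 1109 + 71 = 1180
Selection 10: 1180 + 71 = 1251
Selection 11: 1251 + 71 = 1322
Selection 12: 1322 + 71 = 1393
Selection 13: 1393 + 71 = 1464
Selection 14: 1464 + 71 = 1535
Selection 15: 1535 + 71 = 1606
Selection 16: 1606 + 71 = 1677
Selection 17: 1677 + 71 = 1748
Selection 18: 1748 + 71 = 1819 → 1819 − 1798 = 21

612, 683, 754, 825, 896, 967, 1038, 1109, 1180, 1251, 1322, 1393, 1464, 1535, 1606, 1677, 1748, 21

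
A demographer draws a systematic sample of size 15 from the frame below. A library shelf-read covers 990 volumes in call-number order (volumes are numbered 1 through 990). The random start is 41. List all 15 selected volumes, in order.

k = N/n = 990/15 = 66
volume 1: 41
volume 2: 41 + 66 = 107
volume 3: 107 + 66 = 173
volume 4: 173 + 66 = 239
volume 5: 239 + 66 = 305
volume 6: 305 + 66 = 371
volume 7: 371 + 66 = 437
volume 8: 437 + 66 = 503
volume 9: 503 + 66 = 569
volume 10: 569 + 66 = 635
volume 11: 635 + 66 = 701
volume 12: 701 + 66 = 767
volume 13: 767 + 66 = 833
volume 14: 833 + 66 = 899
volume 15: 899 + 66 = 965

41, 107, 173, 239, 305, 371, 437, 503, 569, 635, 701, 767, 833, 899, 965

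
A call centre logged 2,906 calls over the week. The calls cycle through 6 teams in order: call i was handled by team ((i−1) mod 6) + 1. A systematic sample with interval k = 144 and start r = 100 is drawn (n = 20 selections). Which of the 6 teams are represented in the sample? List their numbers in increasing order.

4

Consecutive selections differ by k = 144, so their team numbers differ by 144 mod 6 = 0.
gcd(144, 6) = 6, so the sample visits 6/6 = 1 distinct residues mod 6.
Start 100 is team 4; the teams hit are 4.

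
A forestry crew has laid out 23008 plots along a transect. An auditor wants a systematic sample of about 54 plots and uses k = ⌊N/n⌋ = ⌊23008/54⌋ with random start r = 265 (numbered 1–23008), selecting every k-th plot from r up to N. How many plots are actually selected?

54

k = ⌊23008/54⌋ = 426
Achieved size = ⌊(23008 − 265)/426⌋ + 1 = ⌊22743/426⌋ + 1 = 53 + 1 = 54
(last selection: 265 + 53×426 = 22843 ≤ 23008; next would be 23269 > 23008)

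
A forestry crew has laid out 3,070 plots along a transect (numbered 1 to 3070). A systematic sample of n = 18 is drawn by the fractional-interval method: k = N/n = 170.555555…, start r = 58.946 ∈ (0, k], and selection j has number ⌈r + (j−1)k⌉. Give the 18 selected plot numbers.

j=1: r + 0k = 58.946 → ⌈·⌉ = 59
j=2: r + 1k = 229.501555… → ⌈·⌉ = 230
j=3: r + 2k = 400.057111… → ⌈·⌉ = 401
j=4: r + 3k = 570.612666… → ⌈·⌉ = 571
j=5: r + 4k = 741.168222… → ⌈·⌉ = 742
j=6: r + 5k = 911.723777… → ⌈·⌉ = 912
j=7: r + 6k = 1082.279333… → ⌈·⌉ = 1083
j=8: r + 7k = 1252.834888… → ⌈·⌉ = 1253
j=9: r + 8k = 1423.390444… → ⌈·⌉ = 1424
j=10: r + 9k = 1593.946 → ⌈·⌉ = 1594
j=11: r + 10k = 1764.501555… → ⌈·⌉ = 1765
j=12: r + 11k = 1935.057111… → ⌈·⌉ = 1936
j=13: r + 12k = 2105.612666… → ⌈·⌉ = 2106
j=14: r + 13k = 2276.168222… → ⌈·⌉ = 2277
j=15: r + 14k = 2446.723777… → ⌈·⌉ = 2447
j=16: r + 15k = 2617.279333… → ⌈·⌉ = 2618
j=17: r + 16k = 2787.834888… → ⌈·⌉ = 2788
j=18: r + 17k = 2958.390444… → ⌈·⌉ = 2959

59, 230, 401, 571, 742, 912, 1083, 1253, 1424, 1594, 1765, 1936, 2106, 2277, 2447, 2618, 2788, 2959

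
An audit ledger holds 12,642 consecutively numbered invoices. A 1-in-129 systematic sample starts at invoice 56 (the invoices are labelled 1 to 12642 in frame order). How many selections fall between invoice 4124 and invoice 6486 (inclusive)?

18

k = 129
First selection ≥ 4124: 56 + ⌈(4124−56)/129⌉·129 = 56 + 32×129 = 4184
Last selection ≤ 6486: 56 + ⌊(6486−56)/129⌋·129 = 56 + 49×129 = 6377
Count = 49 − 32 + 1 = 18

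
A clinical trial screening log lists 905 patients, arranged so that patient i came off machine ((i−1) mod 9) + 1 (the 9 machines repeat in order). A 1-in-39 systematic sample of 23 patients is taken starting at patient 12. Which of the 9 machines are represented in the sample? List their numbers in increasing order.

3, 6, 9

Consecutive selections differ by k = 39, so their machine numbers differ by 39 mod 9 = 3.
gcd(39, 9) = 3, so the sample visits 9/3 = 3 distinct residues mod 9.
Start 12 is machine 3; the machines hit are 3, 6, 9.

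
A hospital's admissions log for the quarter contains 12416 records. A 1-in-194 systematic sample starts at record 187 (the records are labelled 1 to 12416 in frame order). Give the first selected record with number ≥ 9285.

k = 194
Steps past start: ⌈(9285 − 187)/194⌉ = ⌈9098/194⌉ = 47
Selected record: 187 + 47×194 = 9305

9305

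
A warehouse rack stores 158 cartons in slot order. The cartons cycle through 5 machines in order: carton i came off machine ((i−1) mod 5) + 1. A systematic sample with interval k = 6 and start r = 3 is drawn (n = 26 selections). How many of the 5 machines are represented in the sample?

Consecutive selections differ by k = 6, so their machine numbers differ by 6 mod 5 = 1.
gcd(6, 5) = 1, so the sample visits 5/1 = 5 distinct residues mod 5.
Start 3 is machine 3; the machines hit are 1, 2, 3, 4, 5.

5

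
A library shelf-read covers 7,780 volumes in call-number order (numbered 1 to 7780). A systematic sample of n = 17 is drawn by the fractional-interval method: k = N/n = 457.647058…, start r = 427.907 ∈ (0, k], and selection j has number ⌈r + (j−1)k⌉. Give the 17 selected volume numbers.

428, 886, 1344, 1801, 2259, 2717, 3174, 3632, 4090, 4547, 5005, 5463, 5920, 6378, 6835, 7293, 7751

j=1: r + 0k = 427.907 → ⌈·⌉ = 428
j=2: r + 1k = 885.554058… → ⌈·⌉ = 886
j=3: r + 2k = 1343.201117… → ⌈·⌉ = 1344
j=4: r + 3k = 1800.848176… → ⌈·⌉ = 1801
j=5: r + 4k = 2258.495235… → ⌈·⌉ = 2259
j=6: r + 5k = 2716.142294… → ⌈·⌉ = 2717
j=7: r + 6k = 3173.789352… → ⌈·⌉ = 3174
j=8: r + 7k = 3631.436411… → ⌈·⌉ = 3632
j=9: r + 8k = 4089.083470… → ⌈·⌉ = 4090
j=10: r + 9k = 4546.730529… → ⌈·⌉ = 4547
j=11: r + 10k = 5004.377588… → ⌈·⌉ = 5005
j=12: r + 11k = 5462.024647… → ⌈·⌉ = 5463
j=13: r + 12k = 5919.671705… → ⌈·⌉ = 5920
j=14: r + 13k = 6377.318764… → ⌈·⌉ = 6378
j=15: r + 14k = 6834.965823… → ⌈·⌉ = 6835
j=16: r + 15k = 7292.612882… → ⌈·⌉ = 7293
j=17: r + 16k = 7750.259941… → ⌈·⌉ = 7751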